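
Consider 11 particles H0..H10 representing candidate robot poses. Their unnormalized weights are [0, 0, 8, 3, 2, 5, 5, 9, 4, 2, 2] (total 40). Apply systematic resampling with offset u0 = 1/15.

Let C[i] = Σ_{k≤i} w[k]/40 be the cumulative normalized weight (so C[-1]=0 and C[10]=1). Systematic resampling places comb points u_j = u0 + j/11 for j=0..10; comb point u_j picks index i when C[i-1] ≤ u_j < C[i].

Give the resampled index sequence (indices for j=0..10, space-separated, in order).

2 2 3 5 5 6 7 7 7 8 10

C = [0, 0, 1/5, 11/40, 13/40, 9/20, 23/40, 4/5, 9/10, 19/20, 1]
j=0: u_0=1/15 ∈ [0, 1/5) → index 2
j=1: u_1=26/165 ∈ [0, 1/5) → index 2
j=2: u_2=41/165 ∈ [1/5, 11/40) → index 3
j=3: u_3=56/165 ∈ [13/40, 9/20) → index 5
j=4: u_4=71/165 ∈ [13/40, 9/20) → index 5
j=5: u_5=86/165 ∈ [9/20, 23/40) → index 6
j=6: u_6=101/165 ∈ [23/40, 4/5) → index 7
j=7: u_7=116/165 ∈ [23/40, 4/5) → index 7
j=8: u_8=131/165 ∈ [23/40, 4/5) → index 7
j=9: u_9=146/165 ∈ [4/5, 9/10) → index 8
j=10: u_10=161/165 ∈ [19/20, 1) → index 10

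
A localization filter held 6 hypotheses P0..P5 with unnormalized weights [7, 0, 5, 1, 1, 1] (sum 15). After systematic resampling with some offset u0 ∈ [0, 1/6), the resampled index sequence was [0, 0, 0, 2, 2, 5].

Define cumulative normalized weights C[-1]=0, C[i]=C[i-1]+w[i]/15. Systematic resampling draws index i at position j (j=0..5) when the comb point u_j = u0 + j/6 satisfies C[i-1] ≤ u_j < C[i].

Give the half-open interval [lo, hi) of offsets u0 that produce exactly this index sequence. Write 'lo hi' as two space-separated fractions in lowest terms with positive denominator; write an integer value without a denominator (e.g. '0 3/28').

C = [7/15, 7/15, 4/5, 13/15, 14/15, 1]
j=0 picked index 0: u0 ∈ [0, 7/15)
j=1 picked index 0: u0 ∈ [-1/6, 3/10)
j=2 picked index 0: u0 ∈ [-1/3, 2/15)
j=3 picked index 2: u0 ∈ [-1/30, 3/10)
j=4 picked index 2: u0 ∈ [-1/5, 2/15)
j=5 picked index 5: u0 ∈ [1/10, 1/6)
intersection: [1/10, 2/15)

1/10 2/15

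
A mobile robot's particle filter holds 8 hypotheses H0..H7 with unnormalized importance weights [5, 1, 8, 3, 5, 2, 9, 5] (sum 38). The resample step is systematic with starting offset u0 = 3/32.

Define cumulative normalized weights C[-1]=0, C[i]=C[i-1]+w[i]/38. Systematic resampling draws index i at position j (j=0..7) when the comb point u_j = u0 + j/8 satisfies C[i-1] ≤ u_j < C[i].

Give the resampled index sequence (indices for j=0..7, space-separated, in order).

0 2 2 4 5 6 6 7

C = [5/38, 3/19, 7/19, 17/38, 11/19, 12/19, 33/38, 1]
j=0: u_0=3/32 ∈ [0, 5/38) → index 0
j=1: u_1=7/32 ∈ [3/19, 7/19) → index 2
j=2: u_2=11/32 ∈ [3/19, 7/19) → index 2
j=3: u_3=15/32 ∈ [17/38, 11/19) → index 4
j=4: u_4=19/32 ∈ [11/19, 12/19) → index 5
j=5: u_5=23/32 ∈ [12/19, 33/38) → index 6
j=6: u_6=27/32 ∈ [12/19, 33/38) → index 6
j=7: u_7=31/32 ∈ [33/38, 1) → index 7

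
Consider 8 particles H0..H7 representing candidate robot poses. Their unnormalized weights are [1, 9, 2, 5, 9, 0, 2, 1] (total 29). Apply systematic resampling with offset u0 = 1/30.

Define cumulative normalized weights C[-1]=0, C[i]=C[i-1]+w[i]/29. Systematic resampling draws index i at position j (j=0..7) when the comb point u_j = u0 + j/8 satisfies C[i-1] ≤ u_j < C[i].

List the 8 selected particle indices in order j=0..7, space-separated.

C = [1/29, 10/29, 12/29, 17/29, 26/29, 26/29, 28/29, 1]
j=0: u_0=1/30 ∈ [0, 1/29) → index 0
j=1: u_1=19/120 ∈ [1/29, 10/29) → index 1
j=2: u_2=17/60 ∈ [1/29, 10/29) → index 1
j=3: u_3=49/120 ∈ [10/29, 12/29) → index 2
j=4: u_4=8/15 ∈ [12/29, 17/29) → index 3
j=5: u_5=79/120 ∈ [17/29, 26/29) → index 4
j=6: u_6=47/60 ∈ [17/29, 26/29) → index 4
j=7: u_7=109/120 ∈ [26/29, 28/29) → index 6

0 1 1 2 3 4 4 6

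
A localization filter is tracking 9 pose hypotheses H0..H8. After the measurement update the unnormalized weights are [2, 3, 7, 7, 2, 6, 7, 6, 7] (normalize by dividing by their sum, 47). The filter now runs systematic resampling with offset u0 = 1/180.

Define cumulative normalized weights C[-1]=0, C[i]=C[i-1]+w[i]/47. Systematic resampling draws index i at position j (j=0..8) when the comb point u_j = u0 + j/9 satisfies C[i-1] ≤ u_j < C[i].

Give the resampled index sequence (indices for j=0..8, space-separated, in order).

C = [2/47, 5/47, 12/47, 19/47, 21/47, 27/47, 34/47, 40/47, 1]
j=0: u_0=1/180 ∈ [0, 2/47) → index 0
j=1: u_1=7/60 ∈ [5/47, 12/47) → index 2
j=2: u_2=41/180 ∈ [5/47, 12/47) → index 2
j=3: u_3=61/180 ∈ [12/47, 19/47) → index 3
j=4: u_4=9/20 ∈ [21/47, 27/47) → index 5
j=5: u_5=101/180 ∈ [21/47, 27/47) → index 5
j=6: u_6=121/180 ∈ [27/47, 34/47) → index 6
j=7: u_7=47/60 ∈ [34/47, 40/47) → index 7
j=8: u_8=161/180 ∈ [40/47, 1) → index 8

0 2 2 3 5 5 6 7 8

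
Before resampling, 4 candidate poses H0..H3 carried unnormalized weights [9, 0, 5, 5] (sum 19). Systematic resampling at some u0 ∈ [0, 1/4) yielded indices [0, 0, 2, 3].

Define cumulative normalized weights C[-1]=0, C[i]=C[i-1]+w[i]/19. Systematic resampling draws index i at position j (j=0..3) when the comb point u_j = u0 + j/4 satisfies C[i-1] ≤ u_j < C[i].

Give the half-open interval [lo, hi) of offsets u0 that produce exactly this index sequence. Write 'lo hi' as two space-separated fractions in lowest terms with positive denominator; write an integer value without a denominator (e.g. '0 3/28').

C = [9/19, 9/19, 14/19, 1]
j=0 picked index 0: u0 ∈ [0, 9/19)
j=1 picked index 0: u0 ∈ [-1/4, 17/76)
j=2 picked index 2: u0 ∈ [-1/38, 9/38)
j=3 picked index 3: u0 ∈ [-1/76, 1/4)
intersection: [0, 17/76)

0 17/76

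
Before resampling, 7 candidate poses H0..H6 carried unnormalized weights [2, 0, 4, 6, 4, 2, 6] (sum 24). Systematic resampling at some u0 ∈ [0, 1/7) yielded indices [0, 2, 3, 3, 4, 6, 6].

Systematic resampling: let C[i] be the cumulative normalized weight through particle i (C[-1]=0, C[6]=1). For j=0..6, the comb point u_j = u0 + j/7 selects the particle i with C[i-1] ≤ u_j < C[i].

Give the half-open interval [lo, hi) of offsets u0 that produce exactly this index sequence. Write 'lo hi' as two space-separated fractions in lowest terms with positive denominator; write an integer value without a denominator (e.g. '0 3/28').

C = [1/12, 1/12, 1/4, 1/2, 2/3, 3/4, 1]
j=0 picked index 0: u0 ∈ [0, 1/12)
j=1 picked index 2: u0 ∈ [-5/84, 3/28)
j=2 picked index 3: u0 ∈ [-1/28, 3/14)
j=3 picked index 3: u0 ∈ [-5/28, 1/14)
j=4 picked index 4: u0 ∈ [-1/14, 2/21)
j=5 picked index 6: u0 ∈ [1/28, 2/7)
j=6 picked index 6: u0 ∈ [-3/28, 1/7)
intersection: [1/28, 1/14)

1/28 1/14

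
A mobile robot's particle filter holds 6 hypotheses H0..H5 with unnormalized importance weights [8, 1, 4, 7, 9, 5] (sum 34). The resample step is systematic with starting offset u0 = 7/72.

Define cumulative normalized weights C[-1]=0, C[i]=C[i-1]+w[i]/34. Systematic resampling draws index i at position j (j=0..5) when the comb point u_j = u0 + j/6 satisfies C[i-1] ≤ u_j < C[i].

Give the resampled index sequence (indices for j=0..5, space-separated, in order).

C = [4/17, 9/34, 13/34, 10/17, 29/34, 1]
j=0: u_0=7/72 ∈ [0, 4/17) → index 0
j=1: u_1=19/72 ∈ [4/17, 9/34) → index 1
j=2: u_2=31/72 ∈ [13/34, 10/17) → index 3
j=3: u_3=43/72 ∈ [10/17, 29/34) → index 4
j=4: u_4=55/72 ∈ [10/17, 29/34) → index 4
j=5: u_5=67/72 ∈ [29/34, 1) → index 5

0 1 3 4 4 5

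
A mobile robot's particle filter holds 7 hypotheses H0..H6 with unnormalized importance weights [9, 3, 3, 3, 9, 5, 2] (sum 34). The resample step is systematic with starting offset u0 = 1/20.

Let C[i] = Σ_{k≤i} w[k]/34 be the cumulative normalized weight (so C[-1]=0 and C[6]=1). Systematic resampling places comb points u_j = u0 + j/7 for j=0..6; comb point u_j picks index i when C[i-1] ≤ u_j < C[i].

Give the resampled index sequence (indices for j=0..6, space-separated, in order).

0 0 1 3 4 4 5

C = [9/34, 6/17, 15/34, 9/17, 27/34, 16/17, 1]
j=0: u_0=1/20 ∈ [0, 9/34) → index 0
j=1: u_1=27/140 ∈ [0, 9/34) → index 0
j=2: u_2=47/140 ∈ [9/34, 6/17) → index 1
j=3: u_3=67/140 ∈ [15/34, 9/17) → index 3
j=4: u_4=87/140 ∈ [9/17, 27/34) → index 4
j=5: u_5=107/140 ∈ [9/17, 27/34) → index 4
j=6: u_6=127/140 ∈ [27/34, 16/17) → index 5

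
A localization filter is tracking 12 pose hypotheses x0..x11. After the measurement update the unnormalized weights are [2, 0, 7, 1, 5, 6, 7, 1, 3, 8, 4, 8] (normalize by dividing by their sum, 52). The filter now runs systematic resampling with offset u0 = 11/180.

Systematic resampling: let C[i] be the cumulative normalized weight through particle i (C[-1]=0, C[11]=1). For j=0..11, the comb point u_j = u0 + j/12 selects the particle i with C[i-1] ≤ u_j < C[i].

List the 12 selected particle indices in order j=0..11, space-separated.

C = [1/26, 1/26, 9/52, 5/26, 15/52, 21/52, 7/13, 29/52, 8/13, 10/13, 11/13, 1]
j=0: u_0=11/180 ∈ [1/26, 9/52) → index 2
j=1: u_1=13/90 ∈ [1/26, 9/52) → index 2
j=2: u_2=41/180 ∈ [5/26, 15/52) → index 4
j=3: u_3=14/45 ∈ [15/52, 21/52) → index 5
j=4: u_4=71/180 ∈ [15/52, 21/52) → index 5
j=5: u_5=43/90 ∈ [21/52, 7/13) → index 6
j=6: u_6=101/180 ∈ [29/52, 8/13) → index 8
j=7: u_7=29/45 ∈ [8/13, 10/13) → index 9
j=8: u_8=131/180 ∈ [8/13, 10/13) → index 9
j=9: u_9=73/90 ∈ [10/13, 11/13) → index 10
j=10: u_10=161/180 ∈ [11/13, 1) → index 11
j=11: u_11=44/45 ∈ [11/13, 1) → index 11

2 2 4 5 5 6 8 9 9 10 11 11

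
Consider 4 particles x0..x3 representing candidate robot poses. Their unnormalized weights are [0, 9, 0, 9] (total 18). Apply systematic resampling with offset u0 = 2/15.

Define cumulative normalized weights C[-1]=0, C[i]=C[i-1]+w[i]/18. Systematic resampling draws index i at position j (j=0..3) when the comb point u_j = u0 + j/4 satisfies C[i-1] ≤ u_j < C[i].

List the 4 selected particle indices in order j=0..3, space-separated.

C = [0, 1/2, 1/2, 1]
j=0: u_0=2/15 ∈ [0, 1/2) → index 1
j=1: u_1=23/60 ∈ [0, 1/2) → index 1
j=2: u_2=19/30 ∈ [1/2, 1) → index 3
j=3: u_3=53/60 ∈ [1/2, 1) → index 3

1 1 3 3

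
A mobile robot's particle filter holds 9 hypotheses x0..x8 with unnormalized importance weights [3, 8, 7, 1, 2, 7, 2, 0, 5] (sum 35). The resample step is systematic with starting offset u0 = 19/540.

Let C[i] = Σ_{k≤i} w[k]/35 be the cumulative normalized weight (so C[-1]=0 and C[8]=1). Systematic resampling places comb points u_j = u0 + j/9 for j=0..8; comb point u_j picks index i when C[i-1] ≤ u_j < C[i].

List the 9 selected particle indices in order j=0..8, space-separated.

0 1 1 2 2 4 5 6 8

C = [3/35, 11/35, 18/35, 19/35, 3/5, 4/5, 6/7, 6/7, 1]
j=0: u_0=19/540 ∈ [0, 3/35) → index 0
j=1: u_1=79/540 ∈ [3/35, 11/35) → index 1
j=2: u_2=139/540 ∈ [3/35, 11/35) → index 1
j=3: u_3=199/540 ∈ [11/35, 18/35) → index 2
j=4: u_4=259/540 ∈ [11/35, 18/35) → index 2
j=5: u_5=319/540 ∈ [19/35, 3/5) → index 4
j=6: u_6=379/540 ∈ [3/5, 4/5) → index 5
j=7: u_7=439/540 ∈ [4/5, 6/7) → index 6
j=8: u_8=499/540 ∈ [6/7, 1) → index 8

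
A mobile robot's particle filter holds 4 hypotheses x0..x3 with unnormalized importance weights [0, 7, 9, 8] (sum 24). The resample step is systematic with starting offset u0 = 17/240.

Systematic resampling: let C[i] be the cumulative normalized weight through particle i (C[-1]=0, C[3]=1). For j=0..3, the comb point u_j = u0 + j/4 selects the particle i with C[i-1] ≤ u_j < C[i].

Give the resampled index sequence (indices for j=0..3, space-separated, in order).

C = [0, 7/24, 2/3, 1]
j=0: u_0=17/240 ∈ [0, 7/24) → index 1
j=1: u_1=77/240 ∈ [7/24, 2/3) → index 2
j=2: u_2=137/240 ∈ [7/24, 2/3) → index 2
j=3: u_3=197/240 ∈ [2/3, 1) → index 3

1 2 2 3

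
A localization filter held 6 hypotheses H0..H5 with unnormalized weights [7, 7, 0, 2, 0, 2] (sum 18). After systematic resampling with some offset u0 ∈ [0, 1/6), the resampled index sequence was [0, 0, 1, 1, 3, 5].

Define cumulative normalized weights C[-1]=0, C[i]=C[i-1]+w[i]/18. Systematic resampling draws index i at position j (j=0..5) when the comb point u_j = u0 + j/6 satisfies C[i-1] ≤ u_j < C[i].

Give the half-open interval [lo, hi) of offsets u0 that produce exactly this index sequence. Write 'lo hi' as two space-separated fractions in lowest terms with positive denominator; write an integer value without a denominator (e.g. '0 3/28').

1/9 1/6

C = [7/18, 7/9, 7/9, 8/9, 8/9, 1]
j=0 picked index 0: u0 ∈ [0, 7/18)
j=1 picked index 0: u0 ∈ [-1/6, 2/9)
j=2 picked index 1: u0 ∈ [1/18, 4/9)
j=3 picked index 1: u0 ∈ [-1/9, 5/18)
j=4 picked index 3: u0 ∈ [1/9, 2/9)
j=5 picked index 5: u0 ∈ [1/18, 1/6)
intersection: [1/9, 1/6)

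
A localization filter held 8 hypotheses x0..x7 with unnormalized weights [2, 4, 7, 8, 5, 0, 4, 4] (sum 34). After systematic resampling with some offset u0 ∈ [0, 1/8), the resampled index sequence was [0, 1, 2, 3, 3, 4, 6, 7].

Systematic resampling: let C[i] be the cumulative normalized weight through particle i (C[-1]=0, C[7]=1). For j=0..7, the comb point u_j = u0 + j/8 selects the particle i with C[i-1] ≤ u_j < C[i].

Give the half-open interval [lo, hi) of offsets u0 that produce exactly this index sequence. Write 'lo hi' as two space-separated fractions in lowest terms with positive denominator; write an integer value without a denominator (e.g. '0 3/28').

1/68 7/136

C = [1/17, 3/17, 13/34, 21/34, 13/17, 13/17, 15/17, 1]
j=0 picked index 0: u0 ∈ [0, 1/17)
j=1 picked index 1: u0 ∈ [-9/136, 7/136)
j=2 picked index 2: u0 ∈ [-5/68, 9/68)
j=3 picked index 3: u0 ∈ [1/136, 33/136)
j=4 picked index 3: u0 ∈ [-2/17, 2/17)
j=5 picked index 4: u0 ∈ [-1/136, 19/136)
j=6 picked index 6: u0 ∈ [1/68, 9/68)
j=7 picked index 7: u0 ∈ [1/136, 1/8)
intersection: [1/68, 7/136)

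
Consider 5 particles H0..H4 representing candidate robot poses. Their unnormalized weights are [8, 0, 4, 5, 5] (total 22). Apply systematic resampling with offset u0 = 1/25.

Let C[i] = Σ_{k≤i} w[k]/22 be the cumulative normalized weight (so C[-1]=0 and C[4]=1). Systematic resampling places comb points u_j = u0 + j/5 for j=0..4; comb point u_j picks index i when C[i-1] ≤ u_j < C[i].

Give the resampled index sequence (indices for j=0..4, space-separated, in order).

0 0 2 3 4

C = [4/11, 4/11, 6/11, 17/22, 1]
j=0: u_0=1/25 ∈ [0, 4/11) → index 0
j=1: u_1=6/25 ∈ [0, 4/11) → index 0
j=2: u_2=11/25 ∈ [4/11, 6/11) → index 2
j=3: u_3=16/25 ∈ [6/11, 17/22) → index 3
j=4: u_4=21/25 ∈ [17/22, 1) → index 4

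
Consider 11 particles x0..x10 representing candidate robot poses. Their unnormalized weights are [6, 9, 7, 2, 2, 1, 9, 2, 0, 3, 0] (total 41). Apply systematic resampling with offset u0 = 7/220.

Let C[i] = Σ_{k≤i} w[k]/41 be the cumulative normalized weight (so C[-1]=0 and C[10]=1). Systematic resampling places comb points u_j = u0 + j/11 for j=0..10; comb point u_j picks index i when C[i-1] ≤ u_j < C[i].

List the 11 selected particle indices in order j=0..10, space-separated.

C = [6/41, 15/41, 22/41, 24/41, 26/41, 27/41, 36/41, 38/41, 38/41, 1, 1]
j=0: u_0=7/220 ∈ [0, 6/41) → index 0
j=1: u_1=27/220 ∈ [0, 6/41) → index 0
j=2: u_2=47/220 ∈ [6/41, 15/41) → index 1
j=3: u_3=67/220 ∈ [6/41, 15/41) → index 1
j=4: u_4=87/220 ∈ [15/41, 22/41) → index 2
j=5: u_5=107/220 ∈ [15/41, 22/41) → index 2
j=6: u_6=127/220 ∈ [22/41, 24/41) → index 3
j=7: u_7=147/220 ∈ [27/41, 36/41) → index 6
j=8: u_8=167/220 ∈ [27/41, 36/41) → index 6
j=9: u_9=17/20 ∈ [27/41, 36/41) → index 6
j=10: u_10=207/220 ∈ [38/41, 1) → index 9

0 0 1 1 2 2 3 6 6 6 9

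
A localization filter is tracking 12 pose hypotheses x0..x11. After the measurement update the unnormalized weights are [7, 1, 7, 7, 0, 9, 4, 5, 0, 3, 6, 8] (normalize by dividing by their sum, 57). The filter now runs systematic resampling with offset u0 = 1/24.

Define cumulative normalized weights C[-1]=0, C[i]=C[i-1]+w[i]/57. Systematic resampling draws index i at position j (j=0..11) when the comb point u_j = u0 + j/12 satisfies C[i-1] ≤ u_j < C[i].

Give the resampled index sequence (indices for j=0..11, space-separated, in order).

C = [7/57, 8/57, 5/19, 22/57, 22/57, 31/57, 35/57, 40/57, 40/57, 43/57, 49/57, 1]
j=0: u_0=1/24 ∈ [0, 7/57) → index 0
j=1: u_1=1/8 ∈ [7/57, 8/57) → index 1
j=2: u_2=5/24 ∈ [8/57, 5/19) → index 2
j=3: u_3=7/24 ∈ [5/19, 22/57) → index 3
j=4: u_4=3/8 ∈ [5/19, 22/57) → index 3
j=5: u_5=11/24 ∈ [22/57, 31/57) → index 5
j=6: u_6=13/24 ∈ [22/57, 31/57) → index 5
j=7: u_7=5/8 ∈ [35/57, 40/57) → index 7
j=8: u_8=17/24 ∈ [40/57, 43/57) → index 9
j=9: u_9=19/24 ∈ [43/57, 49/57) → index 10
j=10: u_10=7/8 ∈ [49/57, 1) → index 11
j=11: u_11=23/24 ∈ [49/57, 1) → index 11

0 1 2 3 3 5 5 7 9 10 11 11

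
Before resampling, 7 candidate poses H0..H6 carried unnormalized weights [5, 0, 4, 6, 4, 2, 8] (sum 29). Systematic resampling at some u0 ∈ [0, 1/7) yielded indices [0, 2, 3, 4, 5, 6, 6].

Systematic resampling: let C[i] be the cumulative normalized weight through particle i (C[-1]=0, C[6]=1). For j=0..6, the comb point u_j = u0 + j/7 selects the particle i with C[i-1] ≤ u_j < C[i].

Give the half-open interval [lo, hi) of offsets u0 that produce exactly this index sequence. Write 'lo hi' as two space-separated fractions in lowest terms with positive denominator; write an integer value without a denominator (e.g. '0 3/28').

C = [5/29, 5/29, 9/29, 15/29, 19/29, 21/29, 1]
j=0 picked index 0: u0 ∈ [0, 5/29)
j=1 picked index 2: u0 ∈ [6/203, 34/203)
j=2 picked index 3: u0 ∈ [5/203, 47/203)
j=3 picked index 4: u0 ∈ [18/203, 46/203)
j=4 picked index 5: u0 ∈ [17/203, 31/203)
j=5 picked index 6: u0 ∈ [2/203, 2/7)
j=6 picked index 6: u0 ∈ [-27/203, 1/7)
intersection: [18/203, 1/7)

18/203 1/7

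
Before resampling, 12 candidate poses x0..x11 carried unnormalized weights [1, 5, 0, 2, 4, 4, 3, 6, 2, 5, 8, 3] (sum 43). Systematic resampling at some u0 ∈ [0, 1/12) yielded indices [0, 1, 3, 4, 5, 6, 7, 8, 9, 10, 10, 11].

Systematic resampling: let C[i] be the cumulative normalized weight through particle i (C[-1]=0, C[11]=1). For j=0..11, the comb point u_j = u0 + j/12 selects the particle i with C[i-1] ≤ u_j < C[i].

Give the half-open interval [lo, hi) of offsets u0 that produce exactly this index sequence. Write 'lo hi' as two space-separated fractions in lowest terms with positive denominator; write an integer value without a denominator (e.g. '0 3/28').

C = [1/43, 6/43, 6/43, 8/43, 12/43, 16/43, 19/43, 25/43, 27/43, 32/43, 40/43, 1]
j=0 picked index 0: u0 ∈ [0, 1/43)
j=1 picked index 1: u0 ∈ [-31/516, 29/516)
j=2 picked index 3: u0 ∈ [-7/258, 5/258)
j=3 picked index 4: u0 ∈ [-11/172, 5/172)
j=4 picked index 5: u0 ∈ [-7/129, 5/129)
j=5 picked index 6: u0 ∈ [-23/516, 13/516)
j=6 picked index 7: u0 ∈ [-5/86, 7/86)
j=7 picked index 8: u0 ∈ [-1/516, 23/516)
j=8 picked index 9: u0 ∈ [-5/129, 10/129)
j=9 picked index 10: u0 ∈ [-1/172, 31/172)
j=10 picked index 10: u0 ∈ [-23/258, 25/258)
j=11 picked index 11: u0 ∈ [7/516, 1/12)
intersection: [7/516, 5/258)

7/516 5/258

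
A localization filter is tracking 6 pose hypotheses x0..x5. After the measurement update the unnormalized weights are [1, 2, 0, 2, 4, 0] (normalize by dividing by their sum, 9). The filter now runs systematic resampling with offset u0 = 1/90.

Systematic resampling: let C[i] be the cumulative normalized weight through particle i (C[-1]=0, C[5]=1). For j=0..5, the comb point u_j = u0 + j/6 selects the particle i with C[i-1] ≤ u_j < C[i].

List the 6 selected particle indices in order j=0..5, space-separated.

0 1 3 3 4 4

C = [1/9, 1/3, 1/3, 5/9, 1, 1]
j=0: u_0=1/90 ∈ [0, 1/9) → index 0
j=1: u_1=8/45 ∈ [1/9, 1/3) → index 1
j=2: u_2=31/90 ∈ [1/3, 5/9) → index 3
j=3: u_3=23/45 ∈ [1/3, 5/9) → index 3
j=4: u_4=61/90 ∈ [5/9, 1) → index 4
j=5: u_5=38/45 ∈ [5/9, 1) → index 4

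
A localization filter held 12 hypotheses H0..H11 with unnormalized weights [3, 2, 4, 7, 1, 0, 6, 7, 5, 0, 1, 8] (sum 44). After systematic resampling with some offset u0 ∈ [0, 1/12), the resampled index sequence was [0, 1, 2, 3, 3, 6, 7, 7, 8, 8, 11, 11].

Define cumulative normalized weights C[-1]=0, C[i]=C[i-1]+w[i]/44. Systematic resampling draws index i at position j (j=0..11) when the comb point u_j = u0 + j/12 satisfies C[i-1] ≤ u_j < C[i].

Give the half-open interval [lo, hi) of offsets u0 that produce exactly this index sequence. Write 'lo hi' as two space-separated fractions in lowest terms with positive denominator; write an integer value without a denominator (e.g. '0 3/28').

C = [3/44, 5/44, 9/44, 4/11, 17/44, 17/44, 23/44, 15/22, 35/44, 35/44, 9/11, 1]
j=0 picked index 0: u0 ∈ [0, 3/44)
j=1 picked index 1: u0 ∈ [-1/66, 1/33)
j=2 picked index 2: u0 ∈ [-7/132, 5/132)
j=3 picked index 3: u0 ∈ [-1/22, 5/44)
j=4 picked index 3: u0 ∈ [-17/132, 1/33)
j=5 picked index 6: u0 ∈ [-1/33, 7/66)
j=6 picked index 7: u0 ∈ [1/44, 2/11)
j=7 picked index 7: u0 ∈ [-2/33, 13/132)
j=8 picked index 8: u0 ∈ [1/66, 17/132)
j=9 picked index 8: u0 ∈ [-3/44, 1/22)
j=10 picked index 11: u0 ∈ [-1/66, 1/6)
j=11 picked index 11: u0 ∈ [-13/132, 1/12)
intersection: [1/44, 1/33)

1/44 1/33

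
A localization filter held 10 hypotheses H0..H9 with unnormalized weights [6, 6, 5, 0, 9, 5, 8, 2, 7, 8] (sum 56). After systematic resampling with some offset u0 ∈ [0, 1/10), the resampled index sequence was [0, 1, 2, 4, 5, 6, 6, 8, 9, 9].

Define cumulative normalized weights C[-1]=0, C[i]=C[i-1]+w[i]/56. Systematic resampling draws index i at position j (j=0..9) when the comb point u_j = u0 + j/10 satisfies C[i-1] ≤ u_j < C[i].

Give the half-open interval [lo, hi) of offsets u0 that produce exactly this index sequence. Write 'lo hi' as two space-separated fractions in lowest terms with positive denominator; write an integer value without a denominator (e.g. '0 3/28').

9/140 27/280

C = [3/28, 3/14, 17/56, 17/56, 13/28, 31/56, 39/56, 41/56, 6/7, 1]
j=0 picked index 0: u0 ∈ [0, 3/28)
j=1 picked index 1: u0 ∈ [1/140, 4/35)
j=2 picked index 2: u0 ∈ [1/70, 29/280)
j=3 picked index 4: u0 ∈ [1/280, 23/140)
j=4 picked index 5: u0 ∈ [9/140, 43/280)
j=5 picked index 6: u0 ∈ [3/56, 11/56)
j=6 picked index 6: u0 ∈ [-13/280, 27/280)
j=7 picked index 8: u0 ∈ [9/280, 11/70)
j=8 picked index 9: u0 ∈ [2/35, 1/5)
j=9 picked index 9: u0 ∈ [-3/70, 1/10)
intersection: [9/140, 27/280)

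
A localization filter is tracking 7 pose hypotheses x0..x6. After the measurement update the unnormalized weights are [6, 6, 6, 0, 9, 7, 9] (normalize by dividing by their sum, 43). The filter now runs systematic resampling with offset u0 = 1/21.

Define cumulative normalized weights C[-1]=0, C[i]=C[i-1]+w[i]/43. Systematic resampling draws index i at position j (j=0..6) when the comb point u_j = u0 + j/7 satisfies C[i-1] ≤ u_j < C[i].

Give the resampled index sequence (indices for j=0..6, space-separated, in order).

0 1 2 4 4 5 6

C = [6/43, 12/43, 18/43, 18/43, 27/43, 34/43, 1]
j=0: u_0=1/21 ∈ [0, 6/43) → index 0
j=1: u_1=4/21 ∈ [6/43, 12/43) → index 1
j=2: u_2=1/3 ∈ [12/43, 18/43) → index 2
j=3: u_3=10/21 ∈ [18/43, 27/43) → index 4
j=4: u_4=13/21 ∈ [18/43, 27/43) → index 4
j=5: u_5=16/21 ∈ [27/43, 34/43) → index 5
j=6: u_6=19/21 ∈ [34/43, 1) → index 6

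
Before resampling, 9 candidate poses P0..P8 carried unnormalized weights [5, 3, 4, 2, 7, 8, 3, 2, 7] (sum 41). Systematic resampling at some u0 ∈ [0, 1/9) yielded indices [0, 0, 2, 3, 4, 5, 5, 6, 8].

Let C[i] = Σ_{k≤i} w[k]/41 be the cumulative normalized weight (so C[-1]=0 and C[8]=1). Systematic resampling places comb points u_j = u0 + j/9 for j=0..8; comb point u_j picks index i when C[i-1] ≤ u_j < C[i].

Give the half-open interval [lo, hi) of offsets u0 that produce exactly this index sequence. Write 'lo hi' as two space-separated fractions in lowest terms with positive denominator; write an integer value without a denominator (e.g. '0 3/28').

C = [5/41, 8/41, 12/41, 14/41, 21/41, 29/41, 32/41, 34/41, 1]
j=0 picked index 0: u0 ∈ [0, 5/41)
j=1 picked index 0: u0 ∈ [-1/9, 4/369)
j=2 picked index 2: u0 ∈ [-10/369, 26/369)
j=3 picked index 3: u0 ∈ [-5/123, 1/123)
j=4 picked index 4: u0 ∈ [-38/369, 25/369)
j=5 picked index 5: u0 ∈ [-16/369, 56/369)
j=6 picked index 5: u0 ∈ [-19/123, 5/123)
j=7 picked index 6: u0 ∈ [-26/369, 1/369)
j=8 picked index 8: u0 ∈ [-22/369, 1/9)
intersection: [0, 1/369)

0 1/369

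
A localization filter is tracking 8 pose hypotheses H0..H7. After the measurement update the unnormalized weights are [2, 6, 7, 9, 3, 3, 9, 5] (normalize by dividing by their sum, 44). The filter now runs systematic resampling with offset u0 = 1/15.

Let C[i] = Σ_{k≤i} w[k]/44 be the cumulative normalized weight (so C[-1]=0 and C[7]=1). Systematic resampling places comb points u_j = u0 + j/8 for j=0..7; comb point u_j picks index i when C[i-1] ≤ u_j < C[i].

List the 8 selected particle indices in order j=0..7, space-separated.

C = [1/22, 2/11, 15/44, 6/11, 27/44, 15/22, 39/44, 1]
j=0: u_0=1/15 ∈ [1/22, 2/11) → index 1
j=1: u_1=23/120 ∈ [2/11, 15/44) → index 2
j=2: u_2=19/60 ∈ [2/11, 15/44) → index 2
j=3: u_3=53/120 ∈ [15/44, 6/11) → index 3
j=4: u_4=17/30 ∈ [6/11, 27/44) → index 4
j=5: u_5=83/120 ∈ [15/22, 39/44) → index 6
j=6: u_6=49/60 ∈ [15/22, 39/44) → index 6
j=7: u_7=113/120 ∈ [39/44, 1) → index 7

1 2 2 3 4 6 6 7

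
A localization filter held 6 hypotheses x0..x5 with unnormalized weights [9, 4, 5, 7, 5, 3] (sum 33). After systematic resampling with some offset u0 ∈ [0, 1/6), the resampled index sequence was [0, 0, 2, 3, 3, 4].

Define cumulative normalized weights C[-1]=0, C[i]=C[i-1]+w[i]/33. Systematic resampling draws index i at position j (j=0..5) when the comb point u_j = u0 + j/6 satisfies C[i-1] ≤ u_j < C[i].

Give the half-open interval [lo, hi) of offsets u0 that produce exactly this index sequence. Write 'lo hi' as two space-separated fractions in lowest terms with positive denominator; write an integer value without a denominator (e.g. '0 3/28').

C = [3/11, 13/33, 6/11, 25/33, 10/11, 1]
j=0 picked index 0: u0 ∈ [0, 3/11)
j=1 picked index 0: u0 ∈ [-1/6, 7/66)
j=2 picked index 2: u0 ∈ [2/33, 7/33)
j=3 picked index 3: u0 ∈ [1/22, 17/66)
j=4 picked index 3: u0 ∈ [-4/33, 1/11)
j=5 picked index 4: u0 ∈ [-5/66, 5/66)
intersection: [2/33, 5/66)

2/33 5/66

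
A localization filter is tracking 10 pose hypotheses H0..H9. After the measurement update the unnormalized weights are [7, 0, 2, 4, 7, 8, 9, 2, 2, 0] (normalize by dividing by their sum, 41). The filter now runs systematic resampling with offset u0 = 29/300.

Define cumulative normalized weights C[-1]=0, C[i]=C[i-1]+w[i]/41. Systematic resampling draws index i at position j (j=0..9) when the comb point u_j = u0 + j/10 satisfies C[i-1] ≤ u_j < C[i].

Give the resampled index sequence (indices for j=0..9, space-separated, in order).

C = [7/41, 7/41, 9/41, 13/41, 20/41, 28/41, 37/41, 39/41, 1, 1]
j=0: u_0=29/300 ∈ [0, 7/41) → index 0
j=1: u_1=59/300 ∈ [7/41, 9/41) → index 2
j=2: u_2=89/300 ∈ [9/41, 13/41) → index 3
j=3: u_3=119/300 ∈ [13/41, 20/41) → index 4
j=4: u_4=149/300 ∈ [20/41, 28/41) → index 5
j=5: u_5=179/300 ∈ [20/41, 28/41) → index 5
j=6: u_6=209/300 ∈ [28/41, 37/41) → index 6
j=7: u_7=239/300 ∈ [28/41, 37/41) → index 6
j=8: u_8=269/300 ∈ [28/41, 37/41) → index 6
j=9: u_9=299/300 ∈ [39/41, 1) → index 8

0 2 3 4 5 5 6 6 6 8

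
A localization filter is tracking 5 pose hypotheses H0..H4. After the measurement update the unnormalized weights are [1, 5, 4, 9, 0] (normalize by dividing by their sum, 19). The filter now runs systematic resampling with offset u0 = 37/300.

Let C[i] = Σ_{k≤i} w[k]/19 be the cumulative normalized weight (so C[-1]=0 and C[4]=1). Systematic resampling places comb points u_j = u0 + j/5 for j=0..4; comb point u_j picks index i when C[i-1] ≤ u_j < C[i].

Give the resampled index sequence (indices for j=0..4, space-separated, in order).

C = [1/19, 6/19, 10/19, 1, 1]
j=0: u_0=37/300 ∈ [1/19, 6/19) → index 1
j=1: u_1=97/300 ∈ [6/19, 10/19) → index 2
j=2: u_2=157/300 ∈ [6/19, 10/19) → index 2
j=3: u_3=217/300 ∈ [10/19, 1) → index 3
j=4: u_4=277/300 ∈ [10/19, 1) → index 3

1 2 2 3 3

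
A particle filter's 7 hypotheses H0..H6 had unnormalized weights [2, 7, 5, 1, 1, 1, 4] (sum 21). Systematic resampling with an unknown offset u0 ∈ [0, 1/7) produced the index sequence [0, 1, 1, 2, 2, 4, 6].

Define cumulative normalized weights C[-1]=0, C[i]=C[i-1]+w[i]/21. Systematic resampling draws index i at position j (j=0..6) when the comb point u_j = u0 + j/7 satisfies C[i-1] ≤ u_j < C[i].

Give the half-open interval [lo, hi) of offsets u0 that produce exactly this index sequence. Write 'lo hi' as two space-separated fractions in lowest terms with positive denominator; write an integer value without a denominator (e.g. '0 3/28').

C = [2/21, 3/7, 2/3, 5/7, 16/21, 17/21, 1]
j=0 picked index 0: u0 ∈ [0, 2/21)
j=1 picked index 1: u0 ∈ [-1/21, 2/7)
j=2 picked index 1: u0 ∈ [-4/21, 1/7)
j=3 picked index 2: u0 ∈ [0, 5/21)
j=4 picked index 2: u0 ∈ [-1/7, 2/21)
j=5 picked index 4: u0 ∈ [0, 1/21)
j=6 picked index 6: u0 ∈ [-1/21, 1/7)
intersection: [0, 1/21)

0 1/21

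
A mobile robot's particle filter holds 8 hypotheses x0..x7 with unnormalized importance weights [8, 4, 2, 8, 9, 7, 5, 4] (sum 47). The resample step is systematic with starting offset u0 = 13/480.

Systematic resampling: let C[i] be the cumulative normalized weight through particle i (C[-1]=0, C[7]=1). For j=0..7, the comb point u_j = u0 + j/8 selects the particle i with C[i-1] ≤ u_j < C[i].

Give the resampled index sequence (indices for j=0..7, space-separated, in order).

0 0 2 3 4 4 5 6

C = [8/47, 12/47, 14/47, 22/47, 31/47, 38/47, 43/47, 1]
j=0: u_0=13/480 ∈ [0, 8/47) → index 0
j=1: u_1=73/480 ∈ [0, 8/47) → index 0
j=2: u_2=133/480 ∈ [12/47, 14/47) → index 2
j=3: u_3=193/480 ∈ [14/47, 22/47) → index 3
j=4: u_4=253/480 ∈ [22/47, 31/47) → index 4
j=5: u_5=313/480 ∈ [22/47, 31/47) → index 4
j=6: u_6=373/480 ∈ [31/47, 38/47) → index 5
j=7: u_7=433/480 ∈ [38/47, 43/47) → index 6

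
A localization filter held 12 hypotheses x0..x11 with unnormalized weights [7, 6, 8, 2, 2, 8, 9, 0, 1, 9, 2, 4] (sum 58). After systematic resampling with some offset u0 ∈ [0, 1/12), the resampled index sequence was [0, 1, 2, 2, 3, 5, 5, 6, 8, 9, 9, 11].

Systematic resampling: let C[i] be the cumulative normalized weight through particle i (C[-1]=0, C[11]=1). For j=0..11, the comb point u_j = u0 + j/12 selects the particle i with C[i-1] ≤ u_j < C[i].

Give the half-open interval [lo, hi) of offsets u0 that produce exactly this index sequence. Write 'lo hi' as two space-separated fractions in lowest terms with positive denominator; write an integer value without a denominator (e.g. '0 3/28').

C = [7/58, 13/58, 21/58, 23/58, 25/58, 33/58, 21/29, 21/29, 43/58, 26/29, 27/29, 1]
j=0 picked index 0: u0 ∈ [0, 7/58)
j=1 picked index 1: u0 ∈ [13/348, 49/348)
j=2 picked index 2: u0 ∈ [5/87, 17/87)
j=3 picked index 2: u0 ∈ [-3/116, 13/116)
j=4 picked index 3: u0 ∈ [5/174, 11/174)
j=5 picked index 5: u0 ∈ [5/348, 53/348)
j=6 picked index 5: u0 ∈ [-2/29, 2/29)
j=7 picked index 6: u0 ∈ [-5/348, 49/348)
j=8 picked index 8: u0 ∈ [5/87, 13/174)
j=9 picked index 9: u0 ∈ [-1/116, 17/116)
j=10 picked index 9: u0 ∈ [-8/87, 11/174)
j=11 picked index 11: u0 ∈ [5/348, 1/12)
intersection: [5/87, 11/174)

5/87 11/174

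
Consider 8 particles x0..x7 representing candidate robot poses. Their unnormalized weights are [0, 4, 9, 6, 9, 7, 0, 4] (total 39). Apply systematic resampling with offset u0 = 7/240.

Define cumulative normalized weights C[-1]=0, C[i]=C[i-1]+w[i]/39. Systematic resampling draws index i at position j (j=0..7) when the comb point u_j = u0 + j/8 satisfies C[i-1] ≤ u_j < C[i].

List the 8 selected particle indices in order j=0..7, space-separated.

1 2 2 3 4 4 5 7

C = [0, 4/39, 1/3, 19/39, 28/39, 35/39, 35/39, 1]
j=0: u_0=7/240 ∈ [0, 4/39) → index 1
j=1: u_1=37/240 ∈ [4/39, 1/3) → index 2
j=2: u_2=67/240 ∈ [4/39, 1/3) → index 2
j=3: u_3=97/240 ∈ [1/3, 19/39) → index 3
j=4: u_4=127/240 ∈ [19/39, 28/39) → index 4
j=5: u_5=157/240 ∈ [19/39, 28/39) → index 4
j=6: u_6=187/240 ∈ [28/39, 35/39) → index 5
j=7: u_7=217/240 ∈ [35/39, 1) → index 7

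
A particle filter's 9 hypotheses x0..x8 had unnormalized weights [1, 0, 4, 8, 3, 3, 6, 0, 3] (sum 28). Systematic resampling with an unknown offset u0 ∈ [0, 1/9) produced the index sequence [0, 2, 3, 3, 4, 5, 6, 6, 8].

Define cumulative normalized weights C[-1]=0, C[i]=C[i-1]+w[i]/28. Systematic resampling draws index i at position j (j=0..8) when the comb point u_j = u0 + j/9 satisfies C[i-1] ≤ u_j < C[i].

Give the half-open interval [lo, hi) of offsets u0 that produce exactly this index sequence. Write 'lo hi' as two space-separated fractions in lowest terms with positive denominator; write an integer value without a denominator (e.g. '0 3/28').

5/252 1/28

C = [1/28, 1/28, 5/28, 13/28, 4/7, 19/28, 25/28, 25/28, 1]
j=0 picked index 0: u0 ∈ [0, 1/28)
j=1 picked index 2: u0 ∈ [-19/252, 17/252)
j=2 picked index 3: u0 ∈ [-11/252, 61/252)
j=3 picked index 3: u0 ∈ [-13/84, 11/84)
j=4 picked index 4: u0 ∈ [5/252, 8/63)
j=5 picked index 5: u0 ∈ [1/63, 31/252)
j=6 picked index 6: u0 ∈ [1/84, 19/84)
j=7 picked index 6: u0 ∈ [-25/252, 29/252)
j=8 picked index 8: u0 ∈ [1/252, 1/9)
intersection: [5/252, 1/28)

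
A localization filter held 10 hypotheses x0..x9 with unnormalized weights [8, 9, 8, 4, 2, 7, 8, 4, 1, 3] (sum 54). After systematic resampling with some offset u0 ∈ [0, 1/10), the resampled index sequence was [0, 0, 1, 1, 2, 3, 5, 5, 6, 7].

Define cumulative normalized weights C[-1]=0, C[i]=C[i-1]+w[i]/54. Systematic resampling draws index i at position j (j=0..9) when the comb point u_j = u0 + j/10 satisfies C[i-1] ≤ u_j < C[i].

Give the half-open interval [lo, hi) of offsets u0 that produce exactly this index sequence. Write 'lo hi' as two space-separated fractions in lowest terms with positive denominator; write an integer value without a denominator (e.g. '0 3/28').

0 1/270

C = [4/27, 17/54, 25/54, 29/54, 31/54, 19/27, 23/27, 25/27, 17/18, 1]
j=0 picked index 0: u0 ∈ [0, 4/27)
j=1 picked index 0: u0 ∈ [-1/10, 13/270)
j=2 picked index 1: u0 ∈ [-7/135, 31/270)
j=3 picked index 1: u0 ∈ [-41/270, 2/135)
j=4 picked index 2: u0 ∈ [-23/270, 17/270)
j=5 picked index 3: u0 ∈ [-1/27, 1/27)
j=6 picked index 5: u0 ∈ [-7/270, 14/135)
j=7 picked index 5: u0 ∈ [-17/135, 1/270)
j=8 picked index 6: u0 ∈ [-13/135, 7/135)
j=9 picked index 7: u0 ∈ [-13/270, 7/270)
intersection: [0, 1/270)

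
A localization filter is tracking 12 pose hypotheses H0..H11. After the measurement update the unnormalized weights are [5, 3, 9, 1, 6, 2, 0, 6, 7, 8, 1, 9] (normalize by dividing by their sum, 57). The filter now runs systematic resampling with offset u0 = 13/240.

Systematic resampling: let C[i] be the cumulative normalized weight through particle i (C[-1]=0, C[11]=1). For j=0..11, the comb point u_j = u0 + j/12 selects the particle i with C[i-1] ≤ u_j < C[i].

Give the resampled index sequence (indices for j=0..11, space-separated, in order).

0 1 2 3 4 7 7 8 9 9 11 11

C = [5/57, 8/57, 17/57, 6/19, 8/19, 26/57, 26/57, 32/57, 13/19, 47/57, 16/19, 1]
j=0: u_0=13/240 ∈ [0, 5/57) → index 0
j=1: u_1=11/80 ∈ [5/57, 8/57) → index 1
j=2: u_2=53/240 ∈ [8/57, 17/57) → index 2
j=3: u_3=73/240 ∈ [17/57, 6/19) → index 3
j=4: u_4=31/80 ∈ [6/19, 8/19) → index 4
j=5: u_5=113/240 ∈ [26/57, 32/57) → index 7
j=6: u_6=133/240 ∈ [26/57, 32/57) → index 7
j=7: u_7=51/80 ∈ [32/57, 13/19) → index 8
j=8: u_8=173/240 ∈ [13/19, 47/57) → index 9
j=9: u_9=193/240 ∈ [13/19, 47/57) → index 9
j=10: u_10=71/80 ∈ [16/19, 1) → index 11
j=11: u_11=233/240 ∈ [16/19, 1) → index 11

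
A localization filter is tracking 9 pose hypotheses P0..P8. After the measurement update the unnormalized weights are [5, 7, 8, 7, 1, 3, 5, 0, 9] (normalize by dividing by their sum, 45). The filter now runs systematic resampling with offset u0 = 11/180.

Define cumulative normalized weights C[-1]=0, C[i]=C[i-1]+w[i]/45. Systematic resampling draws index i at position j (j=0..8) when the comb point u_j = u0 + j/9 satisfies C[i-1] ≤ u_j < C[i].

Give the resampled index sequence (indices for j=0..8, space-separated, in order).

0 1 2 2 3 4 6 8 8

C = [1/9, 4/15, 4/9, 3/5, 28/45, 31/45, 4/5, 4/5, 1]
j=0: u_0=11/180 ∈ [0, 1/9) → index 0
j=1: u_1=31/180 ∈ [1/9, 4/15) → index 1
j=2: u_2=17/60 ∈ [4/15, 4/9) → index 2
j=3: u_3=71/180 ∈ [4/15, 4/9) → index 2
j=4: u_4=91/180 ∈ [4/9, 3/5) → index 3
j=5: u_5=37/60 ∈ [3/5, 28/45) → index 4
j=6: u_6=131/180 ∈ [31/45, 4/5) → index 6
j=7: u_7=151/180 ∈ [4/5, 1) → index 8
j=8: u_8=19/20 ∈ [4/5, 1) → index 8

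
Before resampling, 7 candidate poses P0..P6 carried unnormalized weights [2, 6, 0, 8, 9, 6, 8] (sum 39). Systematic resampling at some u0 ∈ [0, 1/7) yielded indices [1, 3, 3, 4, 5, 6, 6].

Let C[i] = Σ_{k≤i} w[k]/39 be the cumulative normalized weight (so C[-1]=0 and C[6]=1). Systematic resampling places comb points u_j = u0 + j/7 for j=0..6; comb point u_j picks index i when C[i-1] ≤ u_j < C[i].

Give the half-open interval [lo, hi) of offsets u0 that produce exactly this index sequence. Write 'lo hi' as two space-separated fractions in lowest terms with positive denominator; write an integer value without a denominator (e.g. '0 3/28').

22/273 34/273

C = [2/39, 8/39, 8/39, 16/39, 25/39, 31/39, 1]
j=0 picked index 1: u0 ∈ [2/39, 8/39)
j=1 picked index 3: u0 ∈ [17/273, 73/273)
j=2 picked index 3: u0 ∈ [-22/273, 34/273)
j=3 picked index 4: u0 ∈ [-5/273, 58/273)
j=4 picked index 5: u0 ∈ [19/273, 61/273)
j=5 picked index 6: u0 ∈ [22/273, 2/7)
j=6 picked index 6: u0 ∈ [-17/273, 1/7)
intersection: [22/273, 34/273)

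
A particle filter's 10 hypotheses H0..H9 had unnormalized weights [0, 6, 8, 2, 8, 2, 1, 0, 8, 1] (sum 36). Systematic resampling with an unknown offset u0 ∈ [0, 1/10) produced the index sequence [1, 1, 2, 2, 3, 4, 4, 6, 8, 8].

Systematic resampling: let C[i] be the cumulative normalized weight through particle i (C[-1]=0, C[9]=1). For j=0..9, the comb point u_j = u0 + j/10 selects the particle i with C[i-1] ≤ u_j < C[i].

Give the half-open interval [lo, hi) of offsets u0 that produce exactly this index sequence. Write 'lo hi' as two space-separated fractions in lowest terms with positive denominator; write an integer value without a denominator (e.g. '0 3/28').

1/45 2/45

C = [0, 1/6, 7/18, 4/9, 2/3, 13/18, 3/4, 3/4, 35/36, 1]
j=0 picked index 1: u0 ∈ [0, 1/6)
j=1 picked index 1: u0 ∈ [-1/10, 1/15)
j=2 picked index 2: u0 ∈ [-1/30, 17/90)
j=3 picked index 2: u0 ∈ [-2/15, 4/45)
j=4 picked index 3: u0 ∈ [-1/90, 2/45)
j=5 picked index 4: u0 ∈ [-1/18, 1/6)
j=6 picked index 4: u0 ∈ [-7/45, 1/15)
j=7 picked index 6: u0 ∈ [1/45, 1/20)
j=8 picked index 8: u0 ∈ [-1/20, 31/180)
j=9 picked index 8: u0 ∈ [-3/20, 13/180)
intersection: [1/45, 2/45)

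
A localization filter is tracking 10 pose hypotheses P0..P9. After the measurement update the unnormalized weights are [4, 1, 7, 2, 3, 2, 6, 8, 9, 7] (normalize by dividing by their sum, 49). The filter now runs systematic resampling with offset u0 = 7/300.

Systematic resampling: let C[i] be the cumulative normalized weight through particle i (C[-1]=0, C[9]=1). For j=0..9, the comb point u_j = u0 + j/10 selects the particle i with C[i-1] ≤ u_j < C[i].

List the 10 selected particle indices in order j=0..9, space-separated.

0 2 2 4 6 7 7 8 8 9

C = [4/49, 5/49, 12/49, 2/7, 17/49, 19/49, 25/49, 33/49, 6/7, 1]
j=0: u_0=7/300 ∈ [0, 4/49) → index 0
j=1: u_1=37/300 ∈ [5/49, 12/49) → index 2
j=2: u_2=67/300 ∈ [5/49, 12/49) → index 2
j=3: u_3=97/300 ∈ [2/7, 17/49) → index 4
j=4: u_4=127/300 ∈ [19/49, 25/49) → index 6
j=5: u_5=157/300 ∈ [25/49, 33/49) → index 7
j=6: u_6=187/300 ∈ [25/49, 33/49) → index 7
j=7: u_7=217/300 ∈ [33/49, 6/7) → index 8
j=8: u_8=247/300 ∈ [33/49, 6/7) → index 8
j=9: u_9=277/300 ∈ [6/7, 1) → index 9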